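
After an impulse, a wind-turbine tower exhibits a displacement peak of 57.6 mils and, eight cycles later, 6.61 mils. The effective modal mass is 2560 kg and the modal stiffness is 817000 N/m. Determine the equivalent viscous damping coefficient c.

3940 N·s/m

Logarithmic decrement δ = (1/n)·ln(x₀/x_n) = (1/8)·ln(57.6/6.61) = (1/8)·ln(8.714) = 0.2706.
ζ = δ/√(4π² + δ²) = 0.2706/√(39.48 + 0.0732) = 0.2706/6.289 = 0.04303.
c = ζ · 2√(km) = 0.04303 × 2√(817000 × 2560) = 0.04303 × 91470 = 3936 N·s/m.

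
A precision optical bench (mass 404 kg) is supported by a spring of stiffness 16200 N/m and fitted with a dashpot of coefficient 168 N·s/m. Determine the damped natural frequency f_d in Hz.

ω_n = √(k/m) = √(16200/404) = 6.332 rad/s.
Critical damping c_c = 2√(k·m) = 2√(16200 × 404) = 5117 N·s/m, so ζ = c/c_c = 168/5117 = 0.03283.
ω_d = ω_n√(1 − ζ²) = 6.332 × √(1 − 0.00108) = 6.329 rad/s.
f_d = ω_d/(2π) = 1.007 Hz.

1.01 Hz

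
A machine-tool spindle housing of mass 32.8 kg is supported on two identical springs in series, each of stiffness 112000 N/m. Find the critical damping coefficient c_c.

2710 N·s/m

Series springs: 1/k_eq = 2/112000, so k_eq = 112000/2 = 56000 N/m.
c_c = 2√(k_eq·m) = 2√(56000 × 32.8) = 2 × 1355 = 2711 N·s/m.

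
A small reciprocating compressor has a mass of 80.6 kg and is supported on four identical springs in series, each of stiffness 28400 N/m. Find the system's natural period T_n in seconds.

Series springs: 1/k_eq = 4/28400, so k_eq = 28400/4 = 7100 N/m.
ω_n = √(k_eq/m) = √(7100/80.6) = √88.09 = 9.386 rad/s.
T_n = 2π/ω_n = 6.283/9.386 = 0.6695 s.

0.669 s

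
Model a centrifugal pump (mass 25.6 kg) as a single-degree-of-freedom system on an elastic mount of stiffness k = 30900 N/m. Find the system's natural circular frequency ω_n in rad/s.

ω_n = √(k/m) = √(30900/25.6) = √1207 = 34.74 rad/s.

34.7 rad/s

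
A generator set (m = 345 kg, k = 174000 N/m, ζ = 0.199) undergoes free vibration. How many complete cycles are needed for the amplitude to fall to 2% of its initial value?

4 cycles

Logarithmic decrement δ = 2πζ/√(1 − ζ²) = 2π × 0.1990/√(1 − 0.0396) = 1.276.
x_n/x₀ = e^(−nδ) ≤ 0.02; take ln: n ≥ ln(1/0.02)/δ = 3.912/1.276 = 3.066.
So 4 complete cycles are required.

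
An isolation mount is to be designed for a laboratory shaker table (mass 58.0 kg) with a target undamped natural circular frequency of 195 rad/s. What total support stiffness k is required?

2210000 N/m

k = m·ω_n² = 58.0 × 195.0² = 58.0 × 38020 = 2205000 N/m.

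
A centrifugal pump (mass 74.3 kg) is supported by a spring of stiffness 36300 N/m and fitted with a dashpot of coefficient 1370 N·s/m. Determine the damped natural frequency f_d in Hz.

ω_n = √(k/m) = √(36300/74.3) = 22.10 rad/s.
Critical damping c_c = 2√(k·m) = 2√(36300 × 74.3) = 3285 N·s/m, so ζ = c/c_c = 1370/3285 = 0.4171.
ω_d = ω_n√(1 − ζ²) = 22.10 × √(1 − 0.174) = 20.09 rad/s.
f_d = ω_d/(2π) = 3.197 Hz.

3.20 Hz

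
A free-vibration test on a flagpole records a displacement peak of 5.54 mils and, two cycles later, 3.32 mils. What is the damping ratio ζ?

0.0407

Logarithmic decrement δ = (1/n)·ln(x₀/x_n) = (1/2)·ln(5.54/3.32) = (1/2)·ln(1.669) = 0.2560.
ζ = δ/√(4π² + δ²) = 0.2560/√(39.48 + 0.0655) = 0.2560/6.288 = 0.04071.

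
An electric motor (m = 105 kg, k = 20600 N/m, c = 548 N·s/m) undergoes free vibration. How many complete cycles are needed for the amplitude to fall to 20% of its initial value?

ζ = c/(2√(km)) = 548/(2√(20600 × 105)) = 548/2941 = 0.1863.
Logarithmic decrement δ = 2πζ/√(1 − ζ²) = 2π × 0.1863/√(1 − 0.0347) = 1.191.
x_n/x₀ = e^(−nδ) ≤ 0.2; take ln: n ≥ ln(1/0.2)/δ = 1.609/1.191 = 1.351.
So 2 complete cycles are required.

2 cycles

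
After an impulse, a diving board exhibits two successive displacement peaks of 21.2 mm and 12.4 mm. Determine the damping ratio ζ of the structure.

Logarithmic decrement δ = (1/n)·ln(x₀/x_n) = (1/1)·ln(21.2/12.4) = (1/1)·ln(1.710) = 0.5363.
ζ = δ/√(4π² + δ²) = 0.5363/√(39.48 + 0.288) = 0.5363/6.306 = 0.08505.

0.0850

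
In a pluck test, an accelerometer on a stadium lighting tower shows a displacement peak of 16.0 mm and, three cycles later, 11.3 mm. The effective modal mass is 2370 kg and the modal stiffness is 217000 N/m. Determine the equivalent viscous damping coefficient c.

Logarithmic decrement δ = (1/n)·ln(x₀/x_n) = (1/3)·ln(16.0/11.3) = (1/3)·ln(1.416) = 0.1159.
ζ = δ/√(4π² + δ²) = 0.1159/√(39.48 + 0.0134) = 0.1159/6.284 = 0.01845.
c = ζ · 2√(km) = 0.01845 × 2√(217000 × 2370) = 0.01845 × 45360 = 836.7 N·s/m.

837 N·s/m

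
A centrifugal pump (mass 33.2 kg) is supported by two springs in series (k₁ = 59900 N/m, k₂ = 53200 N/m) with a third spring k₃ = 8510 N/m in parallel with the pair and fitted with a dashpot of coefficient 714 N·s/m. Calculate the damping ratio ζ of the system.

0.323

Series pair: k_s = k₁k₂/(k₁+k₂) = (59900)(53200)/(59900 + 53200) = 28180 N/m. In parallel with k₃: k_eq = 28180 + 8510 = 36690 N/m.
ω_n = √(k_eq/m) = √(36690/33.2) = 33.24 rad/s.
Critical damping c_c = 2√(k_eq·m) = 2√(36690 × 33.2) = 2207 N·s/m, so ζ = c/c_c = 714/2207 = 0.3235.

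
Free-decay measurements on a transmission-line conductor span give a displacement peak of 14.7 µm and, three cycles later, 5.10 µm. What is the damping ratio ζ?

0.0561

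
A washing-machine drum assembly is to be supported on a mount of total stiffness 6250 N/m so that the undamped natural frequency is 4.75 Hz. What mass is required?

7.02 kg

ω_n = 2πf_n = 2π × 4.75 = 29.85 rad/s.
m = k/ω_n² = 6250/29.85² = 6250/890.7 = 7.017 kg.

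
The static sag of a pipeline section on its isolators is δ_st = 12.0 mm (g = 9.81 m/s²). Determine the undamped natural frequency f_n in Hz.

4.55 Hz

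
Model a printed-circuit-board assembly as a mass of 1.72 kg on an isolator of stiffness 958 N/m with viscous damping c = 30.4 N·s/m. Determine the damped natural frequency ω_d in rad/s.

21.9 rad/s

ω_n = √(k/m) = √(958.0/1.72) = 23.60 rad/s.
Critical damping c_c = 2√(k·m) = 2√(958.0 × 1.72) = 81.19 N·s/m, so ζ = c/c_c = 30.4/81.19 = 0.3745.
ω_d = ω_n√(1 − ζ²) = 23.60 × √(1 − 0.140) = 21.88 rad/s.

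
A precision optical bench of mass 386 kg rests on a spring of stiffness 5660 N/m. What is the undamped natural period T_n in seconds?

ω_n = √(k/m) = √(5660/386) = √14.66 = 3.829 rad/s.
T_n = 2π/ω_n = 6.283/3.829 = 1.641 s.

1.64 s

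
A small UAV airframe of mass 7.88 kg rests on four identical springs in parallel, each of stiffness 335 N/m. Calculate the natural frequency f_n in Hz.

2.08 Hz

Parallel springs add: k_eq = 4 × 335 = 1340 N/m.
ω_n = √(k_eq/m) = √(1340/7.88) = √170.1 = 13.04 rad/s.
f_n = ω_n/(2π) = 13.04/6.283 = 2.075 Hz.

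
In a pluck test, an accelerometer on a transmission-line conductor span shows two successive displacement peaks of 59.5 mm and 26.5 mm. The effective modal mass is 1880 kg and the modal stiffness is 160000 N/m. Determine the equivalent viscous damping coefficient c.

4430 N·s/m

Logarithmic decrement δ = (1/n)·ln(x₀/x_n) = (1/1)·ln(59.5/26.5) = (1/1)·ln(2.245) = 0.8088.
ζ = δ/√(4π² + δ²) = 0.8088/√(39.48 + 0.654) = 0.8088/6.335 = 0.1277.
c = ζ · 2√(km) = 0.1277 × 2√(160000 × 1880) = 0.1277 × 34690 = 4429 N·s/m.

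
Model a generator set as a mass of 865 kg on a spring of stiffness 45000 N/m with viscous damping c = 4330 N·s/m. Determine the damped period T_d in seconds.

0.929 s

ω_n = √(k/m) = √(45000/865) = 7.213 rad/s.
Critical damping c_c = 2√(k·m) = 2√(45000 × 865) = 12480 N·s/m, so ζ = c/c_c = 4330/12480 = 0.3470.
ω_d = ω_n√(1 − ζ²) = 7.213 × √(1 − 0.120) = 6.765 rad/s.
T_d = 2π/ω_d = 0.9288 s.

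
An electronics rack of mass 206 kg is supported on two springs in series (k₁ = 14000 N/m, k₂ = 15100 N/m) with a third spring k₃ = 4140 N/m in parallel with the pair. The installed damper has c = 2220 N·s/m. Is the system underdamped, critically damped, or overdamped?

Series pair: k_s = k₁k₂/(k₁+k₂) = (14000)(15100)/(14000 + 15100) = 7265 N/m. In parallel with k₃: k_eq = 7265 + 4140 = 11400 N/m.
c_c = 2√(k_eq·m) = 3066 N·s/m; ζ = c/c_c = 2220/3066 = 0.724.
Since ζ < 1 the system is underdamped.

underdamped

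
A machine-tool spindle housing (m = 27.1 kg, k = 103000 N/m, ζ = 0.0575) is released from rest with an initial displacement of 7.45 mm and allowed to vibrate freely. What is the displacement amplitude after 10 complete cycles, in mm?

Logarithmic decrement δ = 2πζ/√(1 − ζ²) = 2π × 0.05750/√(1 − 0.00331) = 0.3619.
After n cycles, x_n/x₀ = e^(−nδ), so x_10 = 7.45 × e^(−10 × 0.3619) = 7.45 × 0.02681 = 0.1998 mm.

0.200 mm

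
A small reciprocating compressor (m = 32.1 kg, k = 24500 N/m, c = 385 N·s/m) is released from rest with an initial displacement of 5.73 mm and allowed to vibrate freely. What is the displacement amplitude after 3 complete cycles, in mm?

ζ = c/(2√(km)) = 385/(2√(24500 × 32.1)) = 385/1774 = 0.2171.
Logarithmic decrement δ = 2πζ/√(1 − ζ²) = 2π × 0.2171/√(1 − 0.0471) = 1.397.
After n cycles, x_n/x₀ = e^(−nδ), so x_3 = 5.73 × e^(−3 × 1.397) = 5.73 × 0.01512 = 0.08665 mm.

0.0867 mm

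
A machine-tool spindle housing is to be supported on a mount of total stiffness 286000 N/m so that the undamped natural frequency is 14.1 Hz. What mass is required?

36.4 kg

ω_n = 2πf_n = 2π × 14.1 = 88.59 rad/s.
m = k/ω_n² = 286000/88.59² = 286000/7849 = 36.44 kg.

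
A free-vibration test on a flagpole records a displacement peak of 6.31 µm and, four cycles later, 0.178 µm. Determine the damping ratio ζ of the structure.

0.141

Logarithmic decrement δ = (1/n)·ln(x₀/x_n) = (1/4)·ln(6.31/0.178) = (1/4)·ln(35.45) = 0.8920.
ζ = δ/√(4π² + δ²) = 0.8920/√(39.48 + 0.796) = 0.8920/6.346 = 0.1406.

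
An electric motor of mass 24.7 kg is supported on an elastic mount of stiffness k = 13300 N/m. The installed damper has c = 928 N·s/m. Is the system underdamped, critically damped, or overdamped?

c_c = 2√(k·m) = 1146 N·s/m; ζ = c/c_c = 928/1146 = 0.810.
Since ζ < 1 the system is underdamped.

underdamped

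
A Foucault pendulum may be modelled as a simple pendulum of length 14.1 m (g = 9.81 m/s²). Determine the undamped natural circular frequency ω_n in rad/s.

0.834 rad/s

For a simple pendulum ω_n = √(g/L) = √(9.81/14.1) = √0.6957 = 0.8341 rad/s.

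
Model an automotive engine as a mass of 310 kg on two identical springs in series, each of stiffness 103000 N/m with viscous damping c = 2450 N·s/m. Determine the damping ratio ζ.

0.307

Series springs: 1/k_eq = 2/103000, so k_eq = 103000/2 = 51500 N/m.
ω_n = √(k_eq/m) = √(51500/310) = 12.89 rad/s.
Critical damping c_c = 2√(k_eq·m) = 2√(51500 × 310) = 7991 N·s/m, so ζ = c/c_c = 2450/7991 = 0.3066.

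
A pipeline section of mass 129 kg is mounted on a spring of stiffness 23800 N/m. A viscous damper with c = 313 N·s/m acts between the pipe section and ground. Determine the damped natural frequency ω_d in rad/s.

13.5 rad/s

ω_n = √(k/m) = √(23800/129) = 13.58 rad/s.
Critical damping c_c = 2√(k·m) = 2√(23800 × 129) = 3504 N·s/m, so ζ = c/c_c = 313/3504 = 0.08932.
ω_d = ω_n√(1 − ζ²) = 13.58 × √(1 − 0.00798) = 13.53 rad/s.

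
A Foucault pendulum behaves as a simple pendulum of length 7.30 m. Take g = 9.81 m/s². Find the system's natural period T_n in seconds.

5.42 s

For a simple pendulum ω_n = √(g/L) = √(9.81/7.30) = √1.344 = 1.159 rad/s.
T_n = 2π/ω_n = 6.283/1.159 = 5.420 s.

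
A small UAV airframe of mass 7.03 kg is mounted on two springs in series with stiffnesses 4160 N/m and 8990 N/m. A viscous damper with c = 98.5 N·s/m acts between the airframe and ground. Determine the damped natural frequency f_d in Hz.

Series springs: 1/k_eq = 1/4160 + 1/8990 = 0.0003516, so k_eq = 2844 N/m.
ω_n = √(k_eq/m) = √(2844/7.03) = 20.11 rad/s.
Critical damping c_c = 2√(k_eq·m) = 2√(2844 × 7.03) = 282.8 N·s/m, so ζ = c/c_c = 98.5/282.8 = 0.3483.
ω_d = ω_n√(1 − ζ²) = 20.11 × √(1 − 0.121) = 18.85 rad/s.
f_d = ω_d/(2π) = 3.001 Hz.

3.00 Hz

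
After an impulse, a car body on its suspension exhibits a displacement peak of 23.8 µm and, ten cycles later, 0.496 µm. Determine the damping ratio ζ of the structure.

Logarithmic decrement δ = (1/n)·ln(x₀/x_n) = (1/10)·ln(23.8/0.496) = (1/10)·ln(47.98) = 0.3871.
ζ = δ/√(4π² + δ²) = 0.3871/√(39.48 + 0.150) = 0.3871/6.295 = 0.06149.

0.0615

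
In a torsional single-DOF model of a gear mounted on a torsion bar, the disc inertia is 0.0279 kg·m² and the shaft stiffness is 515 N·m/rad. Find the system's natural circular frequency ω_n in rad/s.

ω_n = √(k_t/J) = √(515/0.0279) = √18460 = 135.9 rad/s.

136 rad/s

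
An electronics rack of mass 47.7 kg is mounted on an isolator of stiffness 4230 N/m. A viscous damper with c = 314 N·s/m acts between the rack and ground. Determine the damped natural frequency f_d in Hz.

1.40 Hz

ω_n = √(k/m) = √(4230/47.7) = 9.417 rad/s.
Critical damping c_c = 2√(k·m) = 2√(4230 × 47.7) = 898.4 N·s/m, so ζ = c/c_c = 314/898.4 = 0.3495.
ω_d = ω_n√(1 − ζ²) = 9.417 × √(1 − 0.122) = 8.823 rad/s.
f_d = ω_d/(2π) = 1.404 Hz.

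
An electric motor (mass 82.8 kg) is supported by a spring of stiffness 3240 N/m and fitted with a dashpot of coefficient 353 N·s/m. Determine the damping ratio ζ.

ω_n = √(k/m) = √(3240/82.8) = 6.255 rad/s.
Critical damping c_c = 2√(k·m) = 2√(3240 × 82.8) = 1036 N·s/m, so ζ = c/c_c = 353/1036 = 0.3408.

0.341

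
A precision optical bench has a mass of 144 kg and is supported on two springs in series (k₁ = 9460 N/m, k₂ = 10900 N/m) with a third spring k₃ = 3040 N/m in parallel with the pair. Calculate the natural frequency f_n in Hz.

1.19 Hz

Series pair: k_s = k₁k₂/(k₁+k₂) = (9460)(10900)/(9460 + 10900) = 5065 N/m. In parallel with k₃: k_eq = 5065 + 3040 = 8105 N/m.
ω_n = √(k_eq/m) = √(8105/144) = √56.28 = 7.502 rad/s.
f_n = ω_n/(2π) = 7.502/6.283 = 1.194 Hz.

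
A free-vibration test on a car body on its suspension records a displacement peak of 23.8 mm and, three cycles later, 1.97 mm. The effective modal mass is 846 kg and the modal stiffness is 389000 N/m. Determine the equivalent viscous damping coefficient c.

Logarithmic decrement δ = (1/n)·ln(x₀/x_n) = (1/3)·ln(23.8/1.97) = (1/3)·ln(12.08) = 0.8306.
ζ = δ/√(4π² + δ²) = 0.8306/√(39.48 + 0.690) = 0.8306/6.338 = 0.1310.
c = ζ · 2√(km) = 0.1310 × 2√(389000 × 846) = 0.1310 × 36280 = 4755 N·s/m.

4750 N·s/m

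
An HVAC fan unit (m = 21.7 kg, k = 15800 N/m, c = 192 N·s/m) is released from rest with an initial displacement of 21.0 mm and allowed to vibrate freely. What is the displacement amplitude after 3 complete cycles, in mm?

0.916 mm

ζ = c/(2√(km)) = 192/(2√(15800 × 21.7)) = 192/1171 = 0.1640.
Logarithmic decrement δ = 2πζ/√(1 − ζ²) = 2π × 0.1640/√(1 − 0.0269) = 1.044.
After n cycles, x_n/x₀ = e^(−nδ), so x_3 = 21.0 × e^(−3 × 1.044) = 21.0 × 0.04360 = 0.9155 mm.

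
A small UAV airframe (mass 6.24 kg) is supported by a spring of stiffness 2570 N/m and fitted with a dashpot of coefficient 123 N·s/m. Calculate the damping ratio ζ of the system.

ω_n = √(k/m) = √(2570/6.24) = 20.29 rad/s.
Critical damping c_c = 2√(k·m) = 2√(2570 × 6.24) = 253.3 N·s/m, so ζ = c/c_c = 123/253.3 = 0.4856.

0.486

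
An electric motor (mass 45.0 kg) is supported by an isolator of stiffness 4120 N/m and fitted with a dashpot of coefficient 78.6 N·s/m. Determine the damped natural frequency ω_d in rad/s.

9.53 rad/s

ω_n = √(k/m) = √(4120/45.0) = 9.568 rad/s.
Critical damping c_c = 2√(k·m) = 2√(4120 × 45.0) = 861.2 N·s/m, so ζ = c/c_c = 78.6/861.2 = 0.09127.
ω_d = ω_n√(1 − ζ²) = 9.568 × √(1 − 0.00833) = 9.529 rad/s.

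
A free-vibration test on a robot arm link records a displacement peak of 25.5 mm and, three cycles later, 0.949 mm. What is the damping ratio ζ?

Logarithmic decrement δ = (1/n)·ln(x₀/x_n) = (1/3)·ln(25.5/0.949) = (1/3)·ln(26.87) = 1.097.
ζ = δ/√(4π² + δ²) = 1.097/√(39.48 + 1.20) = 1.097/6.378 = 0.1720.

0.172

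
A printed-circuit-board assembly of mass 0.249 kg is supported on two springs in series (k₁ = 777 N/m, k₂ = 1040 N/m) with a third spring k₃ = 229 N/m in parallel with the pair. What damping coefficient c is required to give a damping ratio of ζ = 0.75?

Series pair: k_s = k₁k₂/(k₁+k₂) = (777)(1040)/(777 + 1040) = 444.7 N/m. In parallel with k₃: k_eq = 444.7 + 229 = 673.7 N/m.
c_c = 2√(k_eq·m) = 2√(673.7 × 0.249) = 25.90 N·s/m.
c = ζ·c_c = 0.75 × 25.90 = 19.43 N·s/m.

19.4 N·s/m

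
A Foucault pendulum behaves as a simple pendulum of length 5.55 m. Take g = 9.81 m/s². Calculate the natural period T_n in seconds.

For a simple pendulum ω_n = √(g/L) = √(9.81/5.55) = √1.768 = 1.329 rad/s.
T_n = 2π/ω_n = 6.283/1.329 = 4.726 s.

4.73 s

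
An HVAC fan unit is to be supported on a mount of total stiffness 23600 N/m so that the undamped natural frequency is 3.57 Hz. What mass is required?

ω_n = 2πf_n = 2π × 3.57 = 22.43 rad/s.
m = k/ω_n² = 23600/22.43² = 23600/503.1 = 46.90 kg.

46.9 kg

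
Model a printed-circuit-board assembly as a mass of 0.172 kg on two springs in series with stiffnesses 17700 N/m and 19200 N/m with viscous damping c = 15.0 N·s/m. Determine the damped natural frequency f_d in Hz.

Series springs: 1/k_eq = 1/17700 + 1/19200 = 0.0001086, so k_eq = 9210 N/m.
ω_n = √(k_eq/m) = √(9210/0.172) = 231.4 rad/s.
Critical damping c_c = 2√(k_eq·m) = 2√(9210 × 0.172) = 79.60 N·s/m, so ζ = c/c_c = 15.0/79.60 = 0.1884.
ω_d = ω_n√(1 − ζ²) = 231.4 × √(1 − 0.0355) = 227.3 rad/s.
f_d = ω_d/(2π) = 36.17 Hz.

36.2 Hz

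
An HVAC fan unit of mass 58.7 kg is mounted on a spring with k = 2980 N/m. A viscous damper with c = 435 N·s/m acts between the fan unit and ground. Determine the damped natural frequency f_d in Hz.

0.969 Hz

ω_n = √(k/m) = √(2980/58.7) = 7.125 rad/s.
Critical damping c_c = 2√(k·m) = 2√(2980 × 58.7) = 836.5 N·s/m, so ζ = c/c_c = 435/836.5 = 0.5200.
ω_d = ω_n√(1 − ζ²) = 7.125 × √(1 − 0.270) = 6.086 rad/s.
f_d = ω_d/(2π) = 0.9686 Hz.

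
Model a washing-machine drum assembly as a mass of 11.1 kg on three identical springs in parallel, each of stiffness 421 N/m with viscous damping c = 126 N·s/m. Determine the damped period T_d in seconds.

0.696 s

Parallel springs add: k_eq = 3 × 421 = 1263 N/m.
ω_n = √(k_eq/m) = √(1263/11.1) = 10.67 rad/s.
Critical damping c_c = 2√(k_eq·m) = 2√(1263 × 11.1) = 236.8 N·s/m, so ζ = c/c_c = 126/236.8 = 0.5321.
ω_d = ω_n√(1 − ζ²) = 10.67 × √(1 − 0.283) = 9.032 rad/s.
T_d = 2π/ω_d = 0.6957 s.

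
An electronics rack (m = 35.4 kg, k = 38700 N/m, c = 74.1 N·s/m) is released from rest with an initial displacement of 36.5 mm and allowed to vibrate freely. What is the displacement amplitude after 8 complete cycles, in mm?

ζ = c/(2√(km)) = 74.1/(2√(38700 × 35.4)) = 74.1/2341 = 0.03165.
Logarithmic decrement δ = 2πζ/√(1 − ζ²) = 2π × 0.03165/√(1 − 0.00100) = 0.1990.
After n cycles, x_n/x₀ = e^(−nδ), so x_8 = 36.5 × e^(−8 × 0.1990) = 36.5 × 0.2035 = 7.429 mm.

7.43 mm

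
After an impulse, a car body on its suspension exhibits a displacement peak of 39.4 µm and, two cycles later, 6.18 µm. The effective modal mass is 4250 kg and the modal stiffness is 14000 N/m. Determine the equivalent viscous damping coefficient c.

2250 N·s/m

Logarithmic decrement δ = (1/n)·ln(x₀/x_n) = (1/2)·ln(39.4/6.18) = (1/2)·ln(6.375) = 0.9262.
ζ = δ/√(4π² + δ²) = 0.9262/√(39.48 + 0.858) = 0.9262/6.351 = 0.1458.
c = ζ · 2√(km) = 0.1458 × 2√(14000 × 4250) = 0.1458 × 15430 = 2250 N·s/m.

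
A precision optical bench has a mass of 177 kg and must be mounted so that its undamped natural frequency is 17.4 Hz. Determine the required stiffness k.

2120000 N/m

ω_n = 2πf_n = 2π × 17.4 = 109.3 rad/s.
k = m·ω_n² = 177 × 109.3² = 177 × 11950 = 2116000 N/m.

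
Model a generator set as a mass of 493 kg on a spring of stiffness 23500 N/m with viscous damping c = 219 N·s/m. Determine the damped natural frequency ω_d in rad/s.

6.90 rad/s

ω_n = √(k/m) = √(23500/493) = 6.904 rad/s.
Critical damping c_c = 2√(k·m) = 2√(23500 × 493) = 6807 N·s/m, so ζ = c/c_c = 219/6807 = 0.03217.
ω_d = ω_n√(1 − ζ²) = 6.904 × √(1 − 0.00103) = 6.901 rad/s.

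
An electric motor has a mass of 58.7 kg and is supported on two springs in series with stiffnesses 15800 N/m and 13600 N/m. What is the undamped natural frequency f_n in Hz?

1.78 Hz

Series springs: 1/k_eq = 1/15800 + 1/13600 = 0.0001368, so k_eq = 7309 N/m.
ω_n = √(k_eq/m) = √(7309/58.7) = √124.5 = 11.16 rad/s.
f_n = ω_n/(2π) = 11.16/6.283 = 1.776 Hz.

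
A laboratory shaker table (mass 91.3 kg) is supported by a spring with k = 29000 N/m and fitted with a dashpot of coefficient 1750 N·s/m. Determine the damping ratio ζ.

ω_n = √(k/m) = √(29000/91.3) = 17.82 rad/s.
Critical damping c_c = 2√(k·m) = 2√(29000 × 91.3) = 3254 N·s/m, so ζ = c/c_c = 1750/3254 = 0.5377.

0.538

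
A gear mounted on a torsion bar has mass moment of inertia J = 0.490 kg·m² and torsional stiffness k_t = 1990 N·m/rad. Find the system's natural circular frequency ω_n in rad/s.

63.7 rad/s

ω_n = √(k_t/J) = √(1990/0.490) = √4061 = 63.73 rad/s.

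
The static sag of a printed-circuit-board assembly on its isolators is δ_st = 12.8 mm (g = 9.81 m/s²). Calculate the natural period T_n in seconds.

0.227 s

ω_n = √(g/δ_st) = √(9.81/0.0128) = √766.4 = 27.68 rad/s.
T_n = 2π/ω_n = 6.283/27.68 = 0.2270 s.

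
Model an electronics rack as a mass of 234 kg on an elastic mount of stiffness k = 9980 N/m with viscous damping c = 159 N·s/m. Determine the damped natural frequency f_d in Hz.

1.04 Hz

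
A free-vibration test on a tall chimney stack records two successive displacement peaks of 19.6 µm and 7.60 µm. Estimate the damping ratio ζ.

Logarithmic decrement δ = (1/n)·ln(x₀/x_n) = (1/1)·ln(19.6/7.60) = (1/1)·ln(2.579) = 0.9474.
ζ = δ/√(4π² + δ²) = 0.9474/√(39.48 + 0.898) = 0.9474/6.354 = 0.1491.

0.149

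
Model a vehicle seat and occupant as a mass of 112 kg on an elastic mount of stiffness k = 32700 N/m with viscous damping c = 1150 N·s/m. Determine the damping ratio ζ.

ω_n = √(k/m) = √(32700/112) = 17.09 rad/s.
Critical damping c_c = 2√(k·m) = 2√(32700 × 112) = 3827 N·s/m, so ζ = c/c_c = 1150/3827 = 0.3005.

0.300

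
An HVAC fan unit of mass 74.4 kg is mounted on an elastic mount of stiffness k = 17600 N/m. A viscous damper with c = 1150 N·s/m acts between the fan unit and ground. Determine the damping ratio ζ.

ω_n = √(k/m) = √(17600/74.4) = 15.38 rad/s.
Critical damping c_c = 2√(k·m) = 2√(17600 × 74.4) = 2289 N·s/m, so ζ = c/c_c = 1150/2289 = 0.5025.

0.502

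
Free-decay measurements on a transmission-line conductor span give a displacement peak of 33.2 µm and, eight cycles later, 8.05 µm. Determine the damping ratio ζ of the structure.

0.0282

Logarithmic decrement δ = (1/n)·ln(x₀/x_n) = (1/8)·ln(33.2/8.05) = (1/8)·ln(4.124) = 0.1771.
ζ = δ/√(4π² + δ²) = 0.1771/√(39.48 + 0.0314) = 0.1771/6.286 = 0.02818.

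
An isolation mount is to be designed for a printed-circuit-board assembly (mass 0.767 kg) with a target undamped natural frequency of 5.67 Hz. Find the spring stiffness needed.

ω_n = 2πf_n = 2π × 5.67 = 35.63 rad/s.
k = m·ω_n² = 0.767 × 35.63² = 0.767 × 1269 = 973.5 N/m.

973 N/m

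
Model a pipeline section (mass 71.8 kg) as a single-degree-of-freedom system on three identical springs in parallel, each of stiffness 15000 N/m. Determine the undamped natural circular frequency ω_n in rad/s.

25.0 rad/s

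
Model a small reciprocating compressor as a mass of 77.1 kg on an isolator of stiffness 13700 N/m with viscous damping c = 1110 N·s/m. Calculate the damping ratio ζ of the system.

ω_n = √(k/m) = √(13700/77.1) = 13.33 rad/s.
Critical damping c_c = 2√(k·m) = 2√(13700 × 77.1) = 2055 N·s/m, so ζ = c/c_c = 1110/2055 = 0.5400.

0.540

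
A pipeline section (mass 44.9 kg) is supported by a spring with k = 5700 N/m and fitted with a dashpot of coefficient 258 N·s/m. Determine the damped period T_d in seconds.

ω_n = √(k/m) = √(5700/44.9) = 11.27 rad/s.
Critical damping c_c = 2√(k·m) = 2√(5700 × 44.9) = 1012 N·s/m, so ζ = c/c_c = 258/1012 = 0.2550.
ω_d = ω_n√(1 − ζ²) = 11.27 × √(1 − 0.0650) = 10.89 rad/s.
T_d = 2π/ω_d = 0.5767 s.

0.577 s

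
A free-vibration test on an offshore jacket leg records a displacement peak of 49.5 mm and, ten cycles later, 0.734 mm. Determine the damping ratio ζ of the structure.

Logarithmic decrement δ = (1/n)·ln(x₀/x_n) = (1/10)·ln(49.5/0.734) = (1/10)·ln(67.44) = 0.4211.
ζ = δ/√(4π² + δ²) = 0.4211/√(39.48 + 0.177) = 0.4211/6.297 = 0.06687.

0.0669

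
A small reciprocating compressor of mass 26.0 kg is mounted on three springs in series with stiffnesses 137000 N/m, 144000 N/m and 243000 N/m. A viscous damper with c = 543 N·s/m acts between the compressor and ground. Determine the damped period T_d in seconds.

0.141 s

Series springs: 1/k_eq = 1/137000 + 1/144000 + 1/243000 = 1.836×10^-5, so k_eq = 54470 N/m.
ω_n = √(k_eq/m) = √(54470/26.0) = 45.77 rad/s.
Critical damping c_c = 2√(k_eq·m) = 2√(54470 × 26.0) = 2380 N·s/m, so ζ = c/c_c = 543/2380 = 0.2281.
ω_d = ω_n√(1 − ζ²) = 45.77 × √(1 − 0.0520) = 44.56 rad/s.
T_d = 2π/ω_d = 0.1410 s.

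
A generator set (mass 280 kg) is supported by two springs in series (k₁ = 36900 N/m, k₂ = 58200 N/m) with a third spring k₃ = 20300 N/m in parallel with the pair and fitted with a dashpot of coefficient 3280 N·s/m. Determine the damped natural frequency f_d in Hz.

1.74 Hz

Series pair: k_s = k₁k₂/(k₁+k₂) = (36900)(58200)/(36900 + 58200) = 22580 N/m. In parallel with k₃: k_eq = 22580 + 20300 = 42880 N/m.
ω_n = √(k_eq/m) = √(42880/280) = 12.38 rad/s.
Critical damping c_c = 2√(k_eq·m) = 2√(42880 × 280) = 6930 N·s/m, so ζ = c/c_c = 3280/6930 = 0.4733.
ω_d = ω_n√(1 − ζ²) = 12.38 × √(1 − 0.224) = 10.90 rad/s.
f_d = ω_d/(2π) = 1.735 Hz.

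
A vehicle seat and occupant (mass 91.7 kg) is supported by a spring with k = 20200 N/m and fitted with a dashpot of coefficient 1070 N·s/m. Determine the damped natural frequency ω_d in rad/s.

13.6 rad/s

ω_n = √(k/m) = √(20200/91.7) = 14.84 rad/s.
Critical damping c_c = 2√(k·m) = 2√(20200 × 91.7) = 2722 N·s/m, so ζ = c/c_c = 1070/2722 = 0.3931.
ω_d = ω_n√(1 − ζ²) = 14.84 × √(1 − 0.155) = 13.65 rad/s.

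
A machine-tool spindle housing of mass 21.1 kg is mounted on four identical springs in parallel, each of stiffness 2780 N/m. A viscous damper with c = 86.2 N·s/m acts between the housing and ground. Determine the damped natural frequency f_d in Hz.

3.64 Hz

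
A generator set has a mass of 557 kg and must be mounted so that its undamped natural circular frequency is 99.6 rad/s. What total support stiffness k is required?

k = m·ω_n² = 557 × 99.60² = 557 × 9920 = 5526000 N/m.

5530000 N/m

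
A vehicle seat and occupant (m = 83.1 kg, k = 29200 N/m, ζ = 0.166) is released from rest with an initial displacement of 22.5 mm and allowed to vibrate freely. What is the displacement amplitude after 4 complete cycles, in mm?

0.327 mm

Logarithmic decrement δ = 2πζ/√(1 − ζ²) = 2π × 0.1660/√(1 − 0.0276) = 1.058.
After n cycles, x_n/x₀ = e^(−nδ), so x_4 = 22.5 × e^(−4 × 1.058) = 22.5 × 0.01454 = 0.3272 mm.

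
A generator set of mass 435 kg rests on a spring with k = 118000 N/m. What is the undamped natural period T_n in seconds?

ω_n = √(k/m) = √(118000/435) = √271.3 = 16.47 rad/s.
T_n = 2π/ω_n = 6.283/16.47 = 0.3815 s.

0.381 s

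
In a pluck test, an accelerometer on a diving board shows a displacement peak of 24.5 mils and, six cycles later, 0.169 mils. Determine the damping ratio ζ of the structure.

Logarithmic decrement δ = (1/n)·ln(x₀/x_n) = (1/6)·ln(24.5/0.169) = (1/6)·ln(145.0) = 0.8294.
ζ = δ/√(4π² + δ²) = 0.8294/√(39.48 + 0.688) = 0.8294/6.338 = 0.1309.

0.131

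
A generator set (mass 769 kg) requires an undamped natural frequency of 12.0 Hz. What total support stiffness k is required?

ω_n = 2πf_n = 2π × 12.0 = 75.40 rad/s.
k = m·ω_n² = 769 × 75.40² = 769 × 5685 = 4372000 N/m.

4370000 N/m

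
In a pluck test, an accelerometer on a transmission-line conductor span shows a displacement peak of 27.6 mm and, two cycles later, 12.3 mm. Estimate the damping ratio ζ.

0.0642

Logarithmic decrement δ = (1/n)·ln(x₀/x_n) = (1/2)·ln(27.6/12.3) = (1/2)·ln(2.244) = 0.4041.
ζ = δ/√(4π² + δ²) = 0.4041/√(39.48 + 0.163) = 0.4041/6.296 = 0.06418.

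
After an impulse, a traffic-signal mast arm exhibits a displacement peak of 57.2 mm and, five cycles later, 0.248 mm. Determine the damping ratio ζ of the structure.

0.171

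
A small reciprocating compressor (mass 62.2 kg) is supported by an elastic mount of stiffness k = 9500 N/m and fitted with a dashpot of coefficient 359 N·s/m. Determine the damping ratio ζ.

0.234

ω_n = √(k/m) = √(9500/62.2) = 12.36 rad/s.
Critical damping c_c = 2√(k·m) = 2√(9500 × 62.2) = 1537 N·s/m, so ζ = c/c_c = 359/1537 = 0.2335.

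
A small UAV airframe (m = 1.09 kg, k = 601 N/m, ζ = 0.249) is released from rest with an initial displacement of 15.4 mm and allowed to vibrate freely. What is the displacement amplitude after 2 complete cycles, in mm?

0.609 mm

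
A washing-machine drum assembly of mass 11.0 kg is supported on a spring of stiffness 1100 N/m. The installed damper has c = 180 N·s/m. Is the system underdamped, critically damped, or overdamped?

underdamped

c_c = 2√(k·m) = 220.0 N·s/m; ζ = c/c_c = 180/220.0 = 0.818.
Since ζ < 1 the system is underdamped.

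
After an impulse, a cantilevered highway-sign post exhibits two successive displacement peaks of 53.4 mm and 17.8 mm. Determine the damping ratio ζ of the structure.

0.172

Logarithmic decrement δ = (1/n)·ln(x₀/x_n) = (1/1)·ln(53.4/17.8) = (1/1)·ln(3.000) = 1.099.
ζ = δ/√(4π² + δ²) = 1.099/√(39.48 + 1.21) = 1.099/6.379 = 0.1722.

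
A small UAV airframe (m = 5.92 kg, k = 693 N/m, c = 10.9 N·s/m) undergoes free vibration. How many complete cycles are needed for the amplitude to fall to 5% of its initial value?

ζ = c/(2√(km)) = 10.9/(2√(693 × 5.92)) = 10.9/128.1 = 0.08509.
Logarithmic decrement δ = 2πζ/√(1 − ζ²) = 2π × 0.08509/√(1 − 0.00724) = 0.5366.
x_n/x₀ = e^(−nδ) ≤ 0.05; take ln: n ≥ ln(1/0.05)/δ = 2.996/0.5366 = 5.583.
So 6 complete cycles are required.

6 cycles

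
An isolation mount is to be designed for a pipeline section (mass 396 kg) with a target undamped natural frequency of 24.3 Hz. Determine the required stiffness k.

9230000 N/m

ω_n = 2πf_n = 2π × 24.3 = 152.7 rad/s.
k = m·ω_n² = 396 × 152.7² = 396 × 23310 = 9231000 N/m.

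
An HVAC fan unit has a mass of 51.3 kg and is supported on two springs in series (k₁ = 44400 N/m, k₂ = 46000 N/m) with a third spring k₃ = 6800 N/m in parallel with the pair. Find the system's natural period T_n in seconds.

0.262 s

Series pair: k_s = k₁k₂/(k₁+k₂) = (44400)(46000)/(44400 + 46000) = 22590 N/m. In parallel with k₃: k_eq = 22590 + 6800 = 29390 N/m.
ω_n = √(k_eq/m) = √(29390/51.3) = √573.0 = 23.94 rad/s.
T_n = 2π/ω_n = 6.283/23.94 = 0.2625 s.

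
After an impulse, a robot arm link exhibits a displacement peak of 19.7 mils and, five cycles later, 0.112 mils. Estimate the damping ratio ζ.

0.162

Logarithmic decrement δ = (1/n)·ln(x₀/x_n) = (1/5)·ln(19.7/0.112) = (1/5)·ln(175.9) = 1.034.
ζ = δ/√(4π² + δ²) = 1.034/√(39.48 + 1.07) = 1.034/6.368 = 0.1624.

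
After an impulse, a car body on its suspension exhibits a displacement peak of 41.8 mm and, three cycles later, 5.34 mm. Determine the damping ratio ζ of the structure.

0.109

Logarithmic decrement δ = (1/n)·ln(x₀/x_n) = (1/3)·ln(41.8/5.34) = (1/3)·ln(7.828) = 0.6859.
ζ = δ/√(4π² + δ²) = 0.6859/√(39.48 + 0.470) = 0.6859/6.321 = 0.1085.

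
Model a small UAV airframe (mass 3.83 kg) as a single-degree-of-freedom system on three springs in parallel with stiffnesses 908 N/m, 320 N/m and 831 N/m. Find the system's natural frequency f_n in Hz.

Parallel springs add: k_eq = 908 + 320 + 831 = 2059 N/m.
ω_n = √(k_eq/m) = √(2059/3.83) = √537.6 = 23.19 rad/s.
f_n = ω_n/(2π) = 23.19/6.283 = 3.690 Hz.

3.69 Hz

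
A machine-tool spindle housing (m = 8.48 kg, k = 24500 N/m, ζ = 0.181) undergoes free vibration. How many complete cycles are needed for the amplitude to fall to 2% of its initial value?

Logarithmic decrement δ = 2πζ/√(1 − ζ²) = 2π × 0.1810/√(1 − 0.0328) = 1.156.
x_n/x₀ = e^(−nδ) ≤ 0.02; take ln: n ≥ ln(1/0.02)/δ = 3.912/1.156 = 3.383.
So 4 complete cycles are required.

4 cycles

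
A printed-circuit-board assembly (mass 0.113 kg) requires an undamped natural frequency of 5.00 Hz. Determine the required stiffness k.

ω_n = 2πf_n = 2π × 5.00 = 31.42 rad/s.
k = m·ω_n² = 0.113 × 31.42² = 0.113 × 987.0 = 111.5 N/m.

112 N/m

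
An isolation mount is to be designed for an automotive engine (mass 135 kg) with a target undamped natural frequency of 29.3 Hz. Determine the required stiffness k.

ω_n = 2πf_n = 2π × 29.3 = 184.1 rad/s.
k = m·ω_n² = 135 × 184.1² = 135 × 33890 = 4575000 N/m.

4580000 N/m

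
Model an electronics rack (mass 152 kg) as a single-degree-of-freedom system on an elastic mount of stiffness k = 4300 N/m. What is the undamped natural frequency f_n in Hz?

ω_n = √(k/m) = √(4300/152) = √28.29 = 5.319 rad/s.
f_n = ω_n/(2π) = 5.319/6.283 = 0.8465 Hz.

0.847 Hz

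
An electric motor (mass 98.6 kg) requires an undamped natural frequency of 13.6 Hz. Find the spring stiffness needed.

ω_n = 2πf_n = 2π × 13.6 = 85.45 rad/s.
k = m·ω_n² = 98.6 × 85.45² = 98.6 × 7302 = 720000 N/m.

720000 N/m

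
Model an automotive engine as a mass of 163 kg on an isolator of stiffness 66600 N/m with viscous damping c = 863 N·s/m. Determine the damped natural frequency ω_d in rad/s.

20.0 rad/s

ω_n = √(k/m) = √(66600/163) = 20.21 rad/s.
Critical damping c_c = 2√(k·m) = 2√(66600 × 163) = 6590 N·s/m, so ζ = c/c_c = 863/6590 = 0.1310.
ω_d = ω_n√(1 − ζ²) = 20.21 × √(1 − 0.0172) = 20.04 rad/s.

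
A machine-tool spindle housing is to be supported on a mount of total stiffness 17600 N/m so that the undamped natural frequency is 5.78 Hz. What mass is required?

13.3 kg

ω_n = 2πf_n = 2π × 5.78 = 36.32 rad/s.
m = k/ω_n² = 17600/36.32² = 17600/1319 = 13.34 kg.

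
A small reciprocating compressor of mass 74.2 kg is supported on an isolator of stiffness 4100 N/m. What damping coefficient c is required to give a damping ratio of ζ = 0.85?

938 N·s/m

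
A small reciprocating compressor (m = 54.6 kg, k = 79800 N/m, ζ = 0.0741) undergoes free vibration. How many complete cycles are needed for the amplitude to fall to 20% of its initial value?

4 cycles

Logarithmic decrement δ = 2πζ/√(1 − ζ²) = 2π × 0.07410/√(1 − 0.00549) = 0.4669.
x_n/x₀ = e^(−nδ) ≤ 0.2; take ln: n ≥ ln(1/0.2)/δ = 1.609/0.4669 = 3.447.
So 4 complete cycles are required.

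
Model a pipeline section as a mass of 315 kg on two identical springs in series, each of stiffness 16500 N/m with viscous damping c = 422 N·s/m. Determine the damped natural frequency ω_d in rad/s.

Series springs: 1/k_eq = 2/16500, so k_eq = 16500/2 = 8250 N/m.
ω_n = √(k_eq/m) = √(8250/315) = 5.118 rad/s.
Critical damping c_c = 2√(k_eq·m) = 2√(8250 × 315) = 3224 N·s/m, so ζ = c/c_c = 422/3224 = 0.1309.
ω_d = ω_n√(1 − ζ²) = 5.118 × √(1 − 0.0171) = 5.074 rad/s.

5.07 rad/s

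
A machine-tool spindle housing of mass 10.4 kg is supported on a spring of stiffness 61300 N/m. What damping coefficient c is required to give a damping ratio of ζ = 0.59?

942 N·s/m

c_c = 2√(k·m) = 2√(61300 × 10.4) = 1597 N·s/m.
c = ζ·c_c = 0.59 × 1597 = 942.2 N·s/m.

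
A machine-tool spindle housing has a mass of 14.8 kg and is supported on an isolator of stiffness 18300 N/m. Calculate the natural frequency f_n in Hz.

5.60 Hz

ω_n = √(k/m) = √(18300/14.8) = √1236 = 35.16 rad/s.
f_n = ω_n/(2π) = 35.16/6.283 = 5.596 Hz.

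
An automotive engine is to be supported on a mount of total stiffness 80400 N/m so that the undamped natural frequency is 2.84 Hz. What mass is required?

252 kg

ω_n = 2πf_n = 2π × 2.84 = 17.84 rad/s.
m = k/ω_n² = 80400/17.84² = 80400/318.4 = 252.5 kg.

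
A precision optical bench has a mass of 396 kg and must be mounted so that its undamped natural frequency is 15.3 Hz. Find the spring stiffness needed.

ω_n = 2πf_n = 2π × 15.3 = 96.13 rad/s.
k = m·ω_n² = 396 × 96.13² = 396 × 9242 = 3660000 N/m.

3660000 N/m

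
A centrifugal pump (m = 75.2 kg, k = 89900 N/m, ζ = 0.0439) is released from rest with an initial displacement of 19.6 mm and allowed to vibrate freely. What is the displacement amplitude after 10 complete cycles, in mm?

Logarithmic decrement δ = 2πζ/√(1 − ζ²) = 2π × 0.04390/√(1 − 0.00193) = 0.2761.
After n cycles, x_n/x₀ = e^(−nδ), so x_10 = 19.6 × e^(−10 × 0.2761) = 19.6 × 0.06323 = 1.239 mm.

1.24 mm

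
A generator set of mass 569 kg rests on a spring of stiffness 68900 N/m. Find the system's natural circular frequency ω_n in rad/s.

11.0 rad/s

ω_n = √(k/m) = √(68900/569) = √121.1 = 11.00 rad/s.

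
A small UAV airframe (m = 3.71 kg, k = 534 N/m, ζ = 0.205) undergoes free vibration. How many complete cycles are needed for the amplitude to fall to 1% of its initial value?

Logarithmic decrement δ = 2πζ/√(1 − ζ²) = 2π × 0.2050/√(1 − 0.0420) = 1.316.
x_n/x₀ = e^(−nδ) ≤ 0.01; take ln: n ≥ ln(1/0.01)/δ = 4.605/1.316 = 3.499.
So 4 complete cycles are required.

4 cycles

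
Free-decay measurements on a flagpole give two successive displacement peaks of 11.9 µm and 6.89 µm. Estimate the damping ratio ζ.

0.0866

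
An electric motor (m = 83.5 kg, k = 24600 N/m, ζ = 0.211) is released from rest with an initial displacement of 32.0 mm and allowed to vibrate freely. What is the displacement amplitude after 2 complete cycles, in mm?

2.12 mm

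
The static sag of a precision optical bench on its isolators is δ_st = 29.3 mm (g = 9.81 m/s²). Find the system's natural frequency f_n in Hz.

2.91 Hz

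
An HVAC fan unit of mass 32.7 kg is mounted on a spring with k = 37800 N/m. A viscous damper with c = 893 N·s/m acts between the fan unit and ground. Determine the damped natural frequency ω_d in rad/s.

31.1 rad/s

ω_n = √(k/m) = √(37800/32.7) = 34.00 rad/s.
Critical damping c_c = 2√(k·m) = 2√(37800 × 32.7) = 2224 N·s/m, so ζ = c/c_c = 893/2224 = 0.4016.
ω_d = ω_n√(1 − ζ²) = 34.00 × √(1 − 0.161) = 31.14 rad/s.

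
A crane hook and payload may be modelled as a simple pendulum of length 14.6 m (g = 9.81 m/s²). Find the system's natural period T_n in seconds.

7.67 s

For a simple pendulum ω_n = √(g/L) = √(9.81/14.6) = √0.6719 = 0.8197 rad/s.
T_n = 2π/ω_n = 6.283/0.8197 = 7.665 s.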